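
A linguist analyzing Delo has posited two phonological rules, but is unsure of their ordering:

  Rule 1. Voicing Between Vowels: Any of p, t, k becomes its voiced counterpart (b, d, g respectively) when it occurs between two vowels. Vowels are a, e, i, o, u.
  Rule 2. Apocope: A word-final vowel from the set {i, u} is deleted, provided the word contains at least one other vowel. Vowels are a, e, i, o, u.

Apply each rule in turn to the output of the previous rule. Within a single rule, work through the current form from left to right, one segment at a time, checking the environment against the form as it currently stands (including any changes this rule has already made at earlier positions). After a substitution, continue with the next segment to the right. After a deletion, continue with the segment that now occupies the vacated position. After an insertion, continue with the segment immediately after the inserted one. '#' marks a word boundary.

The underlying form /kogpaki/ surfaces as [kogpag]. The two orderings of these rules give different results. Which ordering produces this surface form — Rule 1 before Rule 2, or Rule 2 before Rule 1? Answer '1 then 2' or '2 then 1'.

Order 1 then 2:
  1 Voicing Between Vowels: [kogpaki] → [kogpagi]
  2 Apocope: [kogpagi] → [kogpag]
  result: [kogpag]
Order 2 then 1:
  2 Apocope: [kogpaki] → [kogpak]
  1 Voicing Between Vowels: no change — [kogpak]
  result: [kogpak]

1 then 2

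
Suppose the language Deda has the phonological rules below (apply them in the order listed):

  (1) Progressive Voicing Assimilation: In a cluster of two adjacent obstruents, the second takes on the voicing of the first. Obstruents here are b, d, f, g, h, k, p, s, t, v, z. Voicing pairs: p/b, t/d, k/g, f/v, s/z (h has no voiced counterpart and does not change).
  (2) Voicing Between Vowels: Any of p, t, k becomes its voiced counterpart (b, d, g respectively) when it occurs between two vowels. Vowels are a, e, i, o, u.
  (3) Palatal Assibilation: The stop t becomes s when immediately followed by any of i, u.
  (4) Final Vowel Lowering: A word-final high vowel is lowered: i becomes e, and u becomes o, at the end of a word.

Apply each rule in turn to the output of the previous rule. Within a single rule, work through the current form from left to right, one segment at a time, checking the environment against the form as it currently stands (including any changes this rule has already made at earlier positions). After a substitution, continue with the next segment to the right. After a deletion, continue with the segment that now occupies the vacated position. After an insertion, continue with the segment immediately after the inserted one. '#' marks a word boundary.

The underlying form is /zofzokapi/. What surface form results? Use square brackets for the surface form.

(1) Progressive Voicing Assimilation: [zofzokapi] → [zofsokapi]
(2) Voicing Between Vowels: [zofsokapi] → [zofsogabi]
(3) Palatal Assibilation: no change — [zofsogabi]
(4) Final Vowel Lowering: [zofsogabi] → [zofsogabe]

[zofsogabe]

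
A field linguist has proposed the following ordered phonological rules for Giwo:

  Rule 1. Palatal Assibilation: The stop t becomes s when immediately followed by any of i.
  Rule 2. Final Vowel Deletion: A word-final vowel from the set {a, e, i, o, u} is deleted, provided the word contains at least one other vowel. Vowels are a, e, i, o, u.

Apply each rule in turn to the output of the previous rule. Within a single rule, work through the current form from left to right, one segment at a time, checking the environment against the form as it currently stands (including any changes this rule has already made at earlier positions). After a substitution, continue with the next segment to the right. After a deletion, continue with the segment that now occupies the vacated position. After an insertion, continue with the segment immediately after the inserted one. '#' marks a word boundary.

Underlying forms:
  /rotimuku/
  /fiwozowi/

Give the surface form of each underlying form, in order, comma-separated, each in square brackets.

/rotimuku/:
  Rule 1 Palatal Assibilation: [rotimuku] → [rosimuku]
  Rule 2 Final Vowel Deletion: [rosimuku] → [rosimuk]
/fiwozowi/:
  Rule 1 Palatal Assibilation: no change — [fiwozowi]
  Rule 2 Final Vowel Deletion: [fiwozowi] → [fiwozow]

[rosimuk], [fiwozow]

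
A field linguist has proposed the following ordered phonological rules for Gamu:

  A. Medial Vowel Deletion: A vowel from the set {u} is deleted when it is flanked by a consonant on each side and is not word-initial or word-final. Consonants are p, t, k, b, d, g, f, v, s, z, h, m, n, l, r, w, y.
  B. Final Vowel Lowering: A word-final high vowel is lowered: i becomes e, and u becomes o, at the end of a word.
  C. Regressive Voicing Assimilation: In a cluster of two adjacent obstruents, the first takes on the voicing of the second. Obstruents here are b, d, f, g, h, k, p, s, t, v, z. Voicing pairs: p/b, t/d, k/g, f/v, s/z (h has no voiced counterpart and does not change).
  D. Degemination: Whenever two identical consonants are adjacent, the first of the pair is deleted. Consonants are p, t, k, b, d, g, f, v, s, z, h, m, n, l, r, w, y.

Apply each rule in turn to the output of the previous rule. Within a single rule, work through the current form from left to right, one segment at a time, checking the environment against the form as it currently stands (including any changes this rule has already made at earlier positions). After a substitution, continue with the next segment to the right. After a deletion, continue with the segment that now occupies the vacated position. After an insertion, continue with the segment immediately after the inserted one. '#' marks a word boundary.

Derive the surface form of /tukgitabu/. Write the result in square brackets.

A Medial Vowel Deletion: [tukgitabu] → [tkgitabu]
B Final Vowel Lowering: [tkgitabu] → [tkgitabo]
C Regressive Voicing Assimilation: [tkgitabo] → [tggitabo]
D Degemination: [tggitabo] → [tgitabo]

[tgitabo]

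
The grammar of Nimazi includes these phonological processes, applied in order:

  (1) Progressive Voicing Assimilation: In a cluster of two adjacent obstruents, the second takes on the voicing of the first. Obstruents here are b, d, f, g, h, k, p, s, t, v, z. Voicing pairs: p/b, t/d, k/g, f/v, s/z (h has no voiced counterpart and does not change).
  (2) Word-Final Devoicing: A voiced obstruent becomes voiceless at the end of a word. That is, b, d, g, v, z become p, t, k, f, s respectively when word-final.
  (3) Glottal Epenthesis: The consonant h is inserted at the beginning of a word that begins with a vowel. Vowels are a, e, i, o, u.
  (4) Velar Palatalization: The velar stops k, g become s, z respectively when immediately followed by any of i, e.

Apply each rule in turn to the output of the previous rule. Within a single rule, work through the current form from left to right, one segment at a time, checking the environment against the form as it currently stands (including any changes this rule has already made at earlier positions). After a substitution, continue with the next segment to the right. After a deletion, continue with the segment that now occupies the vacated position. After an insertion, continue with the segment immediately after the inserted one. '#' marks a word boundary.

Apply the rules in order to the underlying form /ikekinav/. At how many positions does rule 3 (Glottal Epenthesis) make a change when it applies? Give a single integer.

1

(1) Progressive Voicing Assimilation: no change — [ikekinav]
(2) Word-Final Devoicing: [ikekinav] → [ikekinaf]
(3) Glottal Epenthesis: [ikekinaf] → [hikekinaf]
(4) Velar Palatalization: [hikekinaf] → [hisesinaf]
Rule 3 changed 1 position(s).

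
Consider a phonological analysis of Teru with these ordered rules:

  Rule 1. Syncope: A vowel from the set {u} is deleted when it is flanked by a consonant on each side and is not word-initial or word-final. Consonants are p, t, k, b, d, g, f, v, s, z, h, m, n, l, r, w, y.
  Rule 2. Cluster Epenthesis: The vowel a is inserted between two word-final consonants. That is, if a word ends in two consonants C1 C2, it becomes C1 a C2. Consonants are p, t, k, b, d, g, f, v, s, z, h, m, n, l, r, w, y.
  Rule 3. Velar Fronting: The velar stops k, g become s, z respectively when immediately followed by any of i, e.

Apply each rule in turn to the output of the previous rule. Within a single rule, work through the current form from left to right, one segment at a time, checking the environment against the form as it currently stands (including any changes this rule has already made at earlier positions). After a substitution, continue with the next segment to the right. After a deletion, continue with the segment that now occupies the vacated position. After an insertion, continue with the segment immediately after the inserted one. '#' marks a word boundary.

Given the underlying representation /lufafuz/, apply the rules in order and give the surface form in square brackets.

[lfafaz]

Rule 1 Syncope: [lufafuz] → [lfafz]
Rule 2 Cluster Epenthesis: [lfafz] → [lfafaz]
Rule 3 Velar Fronting: no change — [lfafaz]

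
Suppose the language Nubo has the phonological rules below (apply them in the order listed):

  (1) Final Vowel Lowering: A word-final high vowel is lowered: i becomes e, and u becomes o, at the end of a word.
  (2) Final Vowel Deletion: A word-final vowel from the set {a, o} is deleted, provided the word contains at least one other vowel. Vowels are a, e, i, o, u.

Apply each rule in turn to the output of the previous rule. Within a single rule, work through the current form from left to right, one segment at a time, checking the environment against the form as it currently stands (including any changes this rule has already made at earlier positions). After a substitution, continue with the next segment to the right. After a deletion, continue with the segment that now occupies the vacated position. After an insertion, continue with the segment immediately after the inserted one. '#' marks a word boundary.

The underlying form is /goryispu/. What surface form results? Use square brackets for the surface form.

[goryisp]

(1) Final Vowel Lowering: [goryispu] → [goryispo]
(2) Final Vowel Deletion: [goryispo] → [goryisp]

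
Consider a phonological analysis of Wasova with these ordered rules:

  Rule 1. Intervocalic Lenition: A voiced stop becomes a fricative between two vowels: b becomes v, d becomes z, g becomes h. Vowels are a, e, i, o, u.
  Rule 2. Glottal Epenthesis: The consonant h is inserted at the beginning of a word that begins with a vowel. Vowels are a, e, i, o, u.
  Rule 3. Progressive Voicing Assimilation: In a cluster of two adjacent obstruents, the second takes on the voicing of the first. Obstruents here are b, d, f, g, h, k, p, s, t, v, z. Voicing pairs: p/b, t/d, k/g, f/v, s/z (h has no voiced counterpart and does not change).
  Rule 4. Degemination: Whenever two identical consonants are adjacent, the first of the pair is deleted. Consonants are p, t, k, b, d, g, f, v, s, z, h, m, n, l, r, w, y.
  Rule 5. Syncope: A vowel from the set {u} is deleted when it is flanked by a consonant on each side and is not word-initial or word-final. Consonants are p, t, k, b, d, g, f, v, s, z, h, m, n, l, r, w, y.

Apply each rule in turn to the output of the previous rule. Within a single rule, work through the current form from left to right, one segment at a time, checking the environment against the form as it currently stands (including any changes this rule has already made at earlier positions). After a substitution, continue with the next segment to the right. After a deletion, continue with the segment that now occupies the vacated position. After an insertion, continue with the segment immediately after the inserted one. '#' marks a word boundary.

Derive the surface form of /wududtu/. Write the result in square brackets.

Rule 1 Intervocalic Lenition: [wududtu] → [wuzudtu]
Rule 2 Glottal Epenthesis: no change — [wuzudtu]
Rule 3 Progressive Voicing Assimilation: [wuzudtu] → [wuzuddu]
Rule 4 Degemination: [wuzuddu] → [wuzudu]
Rule 5 Syncope: [wuzudu] → [wzdu]

[wzdu]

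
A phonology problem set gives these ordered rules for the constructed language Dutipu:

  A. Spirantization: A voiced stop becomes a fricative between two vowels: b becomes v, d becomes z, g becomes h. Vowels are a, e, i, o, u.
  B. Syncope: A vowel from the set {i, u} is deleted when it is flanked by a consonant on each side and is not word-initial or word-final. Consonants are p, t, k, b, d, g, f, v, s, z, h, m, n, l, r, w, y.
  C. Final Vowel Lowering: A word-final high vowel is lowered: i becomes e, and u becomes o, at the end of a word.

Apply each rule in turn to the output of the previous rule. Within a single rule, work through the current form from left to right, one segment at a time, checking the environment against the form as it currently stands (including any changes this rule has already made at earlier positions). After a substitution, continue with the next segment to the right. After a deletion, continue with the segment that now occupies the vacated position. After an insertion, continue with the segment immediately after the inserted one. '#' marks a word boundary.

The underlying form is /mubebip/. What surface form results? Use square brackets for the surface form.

[mvevp]

A Spirantization: [mubebip] → [muvevip]
B Syncope: [muvevip] → [mvevp]
C Final Vowel Lowering: no change — [mvevp]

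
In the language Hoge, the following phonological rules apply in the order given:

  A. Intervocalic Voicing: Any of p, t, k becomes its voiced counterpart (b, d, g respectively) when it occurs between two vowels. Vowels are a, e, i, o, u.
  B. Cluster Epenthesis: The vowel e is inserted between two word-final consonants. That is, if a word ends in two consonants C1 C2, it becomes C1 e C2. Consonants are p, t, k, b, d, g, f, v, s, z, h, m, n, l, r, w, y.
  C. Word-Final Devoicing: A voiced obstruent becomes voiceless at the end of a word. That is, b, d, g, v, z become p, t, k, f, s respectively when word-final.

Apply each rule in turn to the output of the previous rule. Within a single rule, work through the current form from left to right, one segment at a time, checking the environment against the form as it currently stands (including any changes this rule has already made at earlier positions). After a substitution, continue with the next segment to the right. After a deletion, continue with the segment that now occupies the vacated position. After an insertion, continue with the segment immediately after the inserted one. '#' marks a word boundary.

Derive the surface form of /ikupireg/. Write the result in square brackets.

A Intervocalic Voicing: [ikupireg] → [igubireg]
B Cluster Epenthesis: no change — [igubireg]
C Word-Final Devoicing: [igubireg] → [igubirek]

[igubirek]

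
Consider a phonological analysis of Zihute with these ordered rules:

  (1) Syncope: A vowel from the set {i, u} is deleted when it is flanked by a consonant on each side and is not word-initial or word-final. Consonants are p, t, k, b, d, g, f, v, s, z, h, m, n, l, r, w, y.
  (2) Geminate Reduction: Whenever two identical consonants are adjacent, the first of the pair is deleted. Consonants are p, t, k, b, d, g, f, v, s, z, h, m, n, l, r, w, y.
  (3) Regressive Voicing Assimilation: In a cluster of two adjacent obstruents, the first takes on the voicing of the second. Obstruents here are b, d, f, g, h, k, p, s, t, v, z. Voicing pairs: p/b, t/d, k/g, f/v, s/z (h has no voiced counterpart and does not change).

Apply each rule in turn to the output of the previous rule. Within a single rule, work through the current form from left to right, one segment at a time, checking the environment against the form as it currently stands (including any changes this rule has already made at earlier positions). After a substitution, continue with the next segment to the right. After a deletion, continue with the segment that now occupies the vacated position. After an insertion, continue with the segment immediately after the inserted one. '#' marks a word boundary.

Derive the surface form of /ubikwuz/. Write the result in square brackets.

(1) Syncope: [ubikwuz] → [ubkwz]
(2) Geminate Reduction: no change — [ubkwz]
(3) Regressive Voicing Assimilation: [ubkwz] → [upkwz]

[upkwz]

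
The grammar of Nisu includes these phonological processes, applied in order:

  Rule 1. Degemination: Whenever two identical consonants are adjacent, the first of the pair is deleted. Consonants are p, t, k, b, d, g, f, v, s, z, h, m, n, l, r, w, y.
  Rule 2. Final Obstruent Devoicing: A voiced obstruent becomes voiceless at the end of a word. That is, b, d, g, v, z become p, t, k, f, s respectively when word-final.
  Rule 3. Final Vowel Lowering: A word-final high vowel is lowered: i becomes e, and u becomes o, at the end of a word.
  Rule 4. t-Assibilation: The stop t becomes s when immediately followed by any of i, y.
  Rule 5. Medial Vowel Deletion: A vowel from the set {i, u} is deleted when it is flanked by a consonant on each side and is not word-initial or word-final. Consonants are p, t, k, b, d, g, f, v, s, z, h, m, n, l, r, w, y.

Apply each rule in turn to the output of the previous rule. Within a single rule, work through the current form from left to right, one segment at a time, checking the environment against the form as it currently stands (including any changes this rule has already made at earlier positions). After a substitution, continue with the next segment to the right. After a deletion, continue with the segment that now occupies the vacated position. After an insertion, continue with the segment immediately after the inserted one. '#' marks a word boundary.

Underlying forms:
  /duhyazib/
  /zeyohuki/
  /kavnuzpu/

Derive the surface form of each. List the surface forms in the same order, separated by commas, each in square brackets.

[dhyazp], [zeyohke], [kavnzpo]

/duhyazib/:
  Rule 1 Degemination: no change — [duhyazib]
  Rule 2 Final Obstruent Devoicing: [duhyazib] → [duhyazip]
  Rule 3 Final Vowel Lowering: no change — [duhyazip]
  Rule 4 t-Assibilation: no change — [duhyazip]
  Rule 5 Medial Vowel Deletion: [duhyazip] → [dhyazp]
/zeyohuki/:
  Rule 1 Degemination: no change — [zeyohuki]
  Rule 2 Final Obstruent Devoicing: no change — [zeyohuki]
  Rule 3 Final Vowel Lowering: [zeyohuki] → [zeyohuke]
  Rule 4 t-Assibilation: no change — [zeyohuke]
  Rule 5 Medial Vowel Deletion: [zeyohuke] → [zeyohke]
/kavnuzpu/:
  Rule 1 Degemination: no change — [kavnuzpu]
  Rule 2 Final Obstruent Devoicing: no change — [kavnuzpu]
  Rule 3 Final Vowel Lowering: [kavnuzpu] → [kavnuzpo]
  Rule 4 t-Assibilation: no change — [kavnuzpo]
  Rule 5 Medial Vowel Deletion: [kavnuzpo] → [kavnzpo]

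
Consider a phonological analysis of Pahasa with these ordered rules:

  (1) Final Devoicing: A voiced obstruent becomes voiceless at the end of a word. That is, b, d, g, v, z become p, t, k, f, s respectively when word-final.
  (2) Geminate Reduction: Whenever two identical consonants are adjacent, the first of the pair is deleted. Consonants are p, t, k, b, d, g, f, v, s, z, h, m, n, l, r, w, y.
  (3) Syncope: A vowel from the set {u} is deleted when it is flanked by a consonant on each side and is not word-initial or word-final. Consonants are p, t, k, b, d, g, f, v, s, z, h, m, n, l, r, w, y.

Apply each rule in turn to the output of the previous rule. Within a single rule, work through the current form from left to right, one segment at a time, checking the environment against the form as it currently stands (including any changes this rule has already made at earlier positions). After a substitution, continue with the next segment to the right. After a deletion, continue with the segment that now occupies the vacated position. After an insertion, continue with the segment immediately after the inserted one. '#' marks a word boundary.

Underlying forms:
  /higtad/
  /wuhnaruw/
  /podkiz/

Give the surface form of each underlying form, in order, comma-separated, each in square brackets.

/higtad/:
  (1) Final Devoicing: [higtad] → [higtat]
  (2) Geminate Reduction: no change — [higtat]
  (3) Syncope: no change — [higtat]
/wuhnaruw/:
  (1) Final Devoicing: no change — [wuhnaruw]
  (2) Geminate Reduction: no change — [wuhnaruw]
  (3) Syncope: [wuhnaruw] → [whnarw]
/podkiz/:
  (1) Final Devoicing: [podkiz] → [podkis]
  (2) Geminate Reduction: no change — [podkis]
  (3) Syncope: no change — [podkis]

[higtat], [whnarw], [podkis]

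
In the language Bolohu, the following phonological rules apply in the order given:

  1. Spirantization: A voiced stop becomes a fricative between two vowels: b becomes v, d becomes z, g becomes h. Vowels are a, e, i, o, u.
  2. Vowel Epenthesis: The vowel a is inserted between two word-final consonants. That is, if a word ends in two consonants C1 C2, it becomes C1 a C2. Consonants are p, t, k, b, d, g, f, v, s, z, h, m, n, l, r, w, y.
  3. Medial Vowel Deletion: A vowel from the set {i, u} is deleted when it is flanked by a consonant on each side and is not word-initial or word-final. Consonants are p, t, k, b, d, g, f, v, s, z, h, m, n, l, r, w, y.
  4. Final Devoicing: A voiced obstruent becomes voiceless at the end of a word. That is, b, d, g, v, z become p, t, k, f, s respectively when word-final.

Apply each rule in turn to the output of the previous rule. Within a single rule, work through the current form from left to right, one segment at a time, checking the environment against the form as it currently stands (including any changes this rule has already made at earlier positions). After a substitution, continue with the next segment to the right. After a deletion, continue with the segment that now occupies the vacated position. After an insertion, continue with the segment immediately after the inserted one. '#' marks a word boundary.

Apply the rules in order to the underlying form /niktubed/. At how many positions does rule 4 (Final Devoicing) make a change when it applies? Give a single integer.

1

1 Spirantization: [niktubed] → [niktuved]
2 Vowel Epenthesis: no change — [niktuved]
3 Medial Vowel Deletion: [niktuved] → [nktved]
4 Final Devoicing: [nktved] → [nktvet]
Rule 4 changed 1 position(s).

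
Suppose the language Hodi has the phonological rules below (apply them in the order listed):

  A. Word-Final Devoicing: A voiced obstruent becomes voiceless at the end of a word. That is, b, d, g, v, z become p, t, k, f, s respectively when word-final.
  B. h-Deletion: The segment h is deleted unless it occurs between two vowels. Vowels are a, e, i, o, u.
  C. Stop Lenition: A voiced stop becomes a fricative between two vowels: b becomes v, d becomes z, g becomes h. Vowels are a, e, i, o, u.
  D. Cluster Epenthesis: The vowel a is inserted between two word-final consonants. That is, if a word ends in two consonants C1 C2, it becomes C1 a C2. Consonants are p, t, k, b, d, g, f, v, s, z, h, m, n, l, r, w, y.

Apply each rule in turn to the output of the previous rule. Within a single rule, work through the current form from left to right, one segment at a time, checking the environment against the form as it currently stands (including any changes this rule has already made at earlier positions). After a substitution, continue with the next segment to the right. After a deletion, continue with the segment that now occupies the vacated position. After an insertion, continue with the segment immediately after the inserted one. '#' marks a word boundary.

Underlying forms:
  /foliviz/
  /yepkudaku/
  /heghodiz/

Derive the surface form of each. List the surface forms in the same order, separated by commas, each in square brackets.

/foliviz/:
  A Word-Final Devoicing: [foliviz] → [folivis]
  B h-Deletion: no change — [folivis]
  C Stop Lenition: no change — [folivis]
  D Cluster Epenthesis: no change — [folivis]
/yepkudaku/:
  A Word-Final Devoicing: no change — [yepkudaku]
  B h-Deletion: no change — [yepkudaku]
  C Stop Lenition: [yepkudaku] → [yepkuzaku]
  D Cluster Epenthesis: no change — [yepkuzaku]
/heghodiz/:
  A Word-Final Devoicing: [heghodiz] → [heghodis]
  B h-Deletion: [heghodis] → [egodis]
  C Stop Lenition: [egodis] → [ehozis]
  D Cluster Epenthesis: no change — [ehozis]

[folivis], [yepkuzaku], [ehozis]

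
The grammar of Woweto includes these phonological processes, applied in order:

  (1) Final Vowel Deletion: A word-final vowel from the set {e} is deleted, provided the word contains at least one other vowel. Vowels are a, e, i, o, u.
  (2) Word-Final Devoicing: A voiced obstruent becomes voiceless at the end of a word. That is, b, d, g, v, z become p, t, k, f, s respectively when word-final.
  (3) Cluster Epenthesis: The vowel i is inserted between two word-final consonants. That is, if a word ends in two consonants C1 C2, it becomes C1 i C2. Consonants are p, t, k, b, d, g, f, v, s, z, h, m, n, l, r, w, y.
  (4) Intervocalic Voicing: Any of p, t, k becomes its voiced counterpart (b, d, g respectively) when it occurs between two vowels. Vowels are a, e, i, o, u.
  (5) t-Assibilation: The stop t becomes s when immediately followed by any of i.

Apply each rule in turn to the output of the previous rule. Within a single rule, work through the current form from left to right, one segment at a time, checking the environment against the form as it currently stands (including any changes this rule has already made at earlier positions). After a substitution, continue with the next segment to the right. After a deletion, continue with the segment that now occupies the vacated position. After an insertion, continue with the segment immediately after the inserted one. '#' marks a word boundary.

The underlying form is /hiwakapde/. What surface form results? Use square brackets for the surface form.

[hiwagabit]

(1) Final Vowel Deletion: [hiwakapde] → [hiwakapd]
(2) Word-Final Devoicing: [hiwakapd] → [hiwakapt]
(3) Cluster Epenthesis: [hiwakapt] → [hiwakapit]
(4) Intervocalic Voicing: [hiwakapit] → [hiwagabit]
(5) t-Assibilation: no change — [hiwagabit]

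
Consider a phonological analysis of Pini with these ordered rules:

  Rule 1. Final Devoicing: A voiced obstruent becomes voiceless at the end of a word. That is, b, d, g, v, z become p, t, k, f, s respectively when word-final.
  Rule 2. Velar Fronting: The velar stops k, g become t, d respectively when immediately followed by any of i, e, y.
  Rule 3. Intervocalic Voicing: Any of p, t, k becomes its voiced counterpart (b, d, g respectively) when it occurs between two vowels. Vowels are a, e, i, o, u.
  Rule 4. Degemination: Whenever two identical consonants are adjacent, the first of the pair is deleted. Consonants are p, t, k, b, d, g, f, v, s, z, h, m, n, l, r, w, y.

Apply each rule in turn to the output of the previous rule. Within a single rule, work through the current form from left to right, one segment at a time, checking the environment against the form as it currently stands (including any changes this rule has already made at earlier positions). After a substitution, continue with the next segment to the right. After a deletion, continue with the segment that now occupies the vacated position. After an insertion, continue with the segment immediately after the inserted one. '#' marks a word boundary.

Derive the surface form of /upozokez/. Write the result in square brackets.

[ubozodes]

Rule 1 Final Devoicing: [upozokez] → [upozokes]
Rule 2 Velar Fronting: [upozokes] → [upozotes]
Rule 3 Intervocalic Voicing: [upozotes] → [ubozodes]
Rule 4 Degemination: no change — [ubozodes]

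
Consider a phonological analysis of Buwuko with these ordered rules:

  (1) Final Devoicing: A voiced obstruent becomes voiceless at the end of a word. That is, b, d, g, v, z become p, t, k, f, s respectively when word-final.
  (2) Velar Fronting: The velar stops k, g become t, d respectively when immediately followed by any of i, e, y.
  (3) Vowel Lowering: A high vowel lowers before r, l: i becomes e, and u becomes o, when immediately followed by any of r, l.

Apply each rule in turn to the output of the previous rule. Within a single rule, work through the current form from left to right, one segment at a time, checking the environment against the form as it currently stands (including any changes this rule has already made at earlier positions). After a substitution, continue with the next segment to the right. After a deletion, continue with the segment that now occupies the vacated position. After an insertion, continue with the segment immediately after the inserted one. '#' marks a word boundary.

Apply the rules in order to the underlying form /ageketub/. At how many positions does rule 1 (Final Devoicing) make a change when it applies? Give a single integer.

(1) Final Devoicing: [ageketub] → [ageketup]
(2) Velar Fronting: [ageketup] → [adetetup]
(3) Vowel Lowering: no change — [adetetup]
Rule 1 changed 1 position(s).

1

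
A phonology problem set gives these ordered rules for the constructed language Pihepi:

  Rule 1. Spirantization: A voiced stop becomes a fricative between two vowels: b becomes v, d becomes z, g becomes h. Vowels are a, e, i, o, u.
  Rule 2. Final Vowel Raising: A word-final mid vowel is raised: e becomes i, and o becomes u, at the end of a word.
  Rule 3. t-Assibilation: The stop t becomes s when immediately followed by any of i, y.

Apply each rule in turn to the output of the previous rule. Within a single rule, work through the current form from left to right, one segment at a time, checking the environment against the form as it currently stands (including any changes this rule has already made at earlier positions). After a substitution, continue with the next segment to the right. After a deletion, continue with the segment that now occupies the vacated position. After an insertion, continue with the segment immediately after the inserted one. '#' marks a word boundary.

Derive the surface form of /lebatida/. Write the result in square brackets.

[levasiza]

Rule 1 Spirantization: [lebatida] → [levatiza]
Rule 2 Final Vowel Raising: no change — [levatiza]
Rule 3 t-Assibilation: [levatiza] → [levasiza]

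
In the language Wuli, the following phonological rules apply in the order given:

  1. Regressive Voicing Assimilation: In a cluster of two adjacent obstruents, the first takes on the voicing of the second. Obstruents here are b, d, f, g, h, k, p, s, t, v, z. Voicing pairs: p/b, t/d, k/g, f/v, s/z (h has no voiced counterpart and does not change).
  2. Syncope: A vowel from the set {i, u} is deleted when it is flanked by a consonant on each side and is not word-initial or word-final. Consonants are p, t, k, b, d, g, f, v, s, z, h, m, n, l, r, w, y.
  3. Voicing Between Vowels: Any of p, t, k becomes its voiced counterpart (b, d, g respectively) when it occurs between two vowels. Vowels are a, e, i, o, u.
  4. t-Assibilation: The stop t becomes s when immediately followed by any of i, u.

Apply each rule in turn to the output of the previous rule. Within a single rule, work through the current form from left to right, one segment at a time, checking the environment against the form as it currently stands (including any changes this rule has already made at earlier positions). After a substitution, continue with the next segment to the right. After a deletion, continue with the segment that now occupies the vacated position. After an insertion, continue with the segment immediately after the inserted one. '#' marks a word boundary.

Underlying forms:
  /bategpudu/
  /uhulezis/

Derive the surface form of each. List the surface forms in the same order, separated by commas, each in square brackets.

[badekpdu], [uhlezs]

/bategpudu/:
  1 Regressive Voicing Assimilation: [bategpudu] → [batekpudu]
  2 Syncope: [batekpudu] → [batekpdu]
  3 Voicing Between Vowels: [batekpdu] → [badekpdu]
  4 t-Assibilation: no change — [badekpdu]
/uhulezis/:
  1 Regressive Voicing Assimilation: no change — [uhulezis]
  2 Syncope: [uhulezis] → [uhlezs]
  3 Voicing Between Vowels: no change — [uhlezs]
  4 t-Assibilation: no change — [uhlezs]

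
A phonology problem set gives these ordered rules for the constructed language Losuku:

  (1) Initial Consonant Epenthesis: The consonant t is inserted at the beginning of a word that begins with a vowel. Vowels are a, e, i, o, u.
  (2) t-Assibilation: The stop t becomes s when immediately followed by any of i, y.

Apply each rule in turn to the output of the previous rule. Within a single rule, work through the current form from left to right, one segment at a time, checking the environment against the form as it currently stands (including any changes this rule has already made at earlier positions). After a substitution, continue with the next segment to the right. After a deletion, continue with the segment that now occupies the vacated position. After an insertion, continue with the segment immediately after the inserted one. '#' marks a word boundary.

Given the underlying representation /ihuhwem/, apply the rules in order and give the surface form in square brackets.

(1) Initial Consonant Epenthesis: [ihuhwem] → [tihuhwem]
(2) t-Assibilation: [tihuhwem] → [sihuhwem]

[sihuhwem]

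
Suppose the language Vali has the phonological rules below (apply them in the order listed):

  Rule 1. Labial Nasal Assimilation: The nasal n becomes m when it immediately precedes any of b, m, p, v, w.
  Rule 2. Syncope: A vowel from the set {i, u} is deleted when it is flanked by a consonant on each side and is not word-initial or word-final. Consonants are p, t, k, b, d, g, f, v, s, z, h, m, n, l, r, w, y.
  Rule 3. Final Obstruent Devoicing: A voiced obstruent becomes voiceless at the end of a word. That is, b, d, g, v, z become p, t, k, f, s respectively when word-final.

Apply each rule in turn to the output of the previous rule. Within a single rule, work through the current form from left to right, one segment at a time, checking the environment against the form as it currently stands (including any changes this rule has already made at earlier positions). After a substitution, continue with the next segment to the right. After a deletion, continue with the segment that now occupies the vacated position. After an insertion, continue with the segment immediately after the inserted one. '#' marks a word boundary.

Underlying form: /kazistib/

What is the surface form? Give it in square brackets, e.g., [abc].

[kazstp]

Rule 1 Labial Nasal Assimilation: no change — [kazistib]
Rule 2 Syncope: [kazistib] → [kazstb]
Rule 3 Final Obstruent Devoicing: [kazstb] → [kazstp]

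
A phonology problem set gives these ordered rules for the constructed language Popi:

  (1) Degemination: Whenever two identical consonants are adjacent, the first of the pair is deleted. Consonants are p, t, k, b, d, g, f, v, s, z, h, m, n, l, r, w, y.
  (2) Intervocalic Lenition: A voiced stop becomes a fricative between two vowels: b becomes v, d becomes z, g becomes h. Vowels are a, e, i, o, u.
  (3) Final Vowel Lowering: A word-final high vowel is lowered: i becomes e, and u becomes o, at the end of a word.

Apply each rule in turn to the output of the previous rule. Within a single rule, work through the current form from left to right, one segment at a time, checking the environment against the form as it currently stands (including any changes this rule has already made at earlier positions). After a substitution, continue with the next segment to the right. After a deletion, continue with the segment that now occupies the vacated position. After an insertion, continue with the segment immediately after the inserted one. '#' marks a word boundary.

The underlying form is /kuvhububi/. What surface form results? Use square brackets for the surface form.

[kuvhuvuve]

(1) Degemination: no change — [kuvhububi]
(2) Intervocalic Lenition: [kuvhububi] → [kuvhuvuvi]
(3) Final Vowel Lowering: [kuvhuvuvi] → [kuvhuvuve]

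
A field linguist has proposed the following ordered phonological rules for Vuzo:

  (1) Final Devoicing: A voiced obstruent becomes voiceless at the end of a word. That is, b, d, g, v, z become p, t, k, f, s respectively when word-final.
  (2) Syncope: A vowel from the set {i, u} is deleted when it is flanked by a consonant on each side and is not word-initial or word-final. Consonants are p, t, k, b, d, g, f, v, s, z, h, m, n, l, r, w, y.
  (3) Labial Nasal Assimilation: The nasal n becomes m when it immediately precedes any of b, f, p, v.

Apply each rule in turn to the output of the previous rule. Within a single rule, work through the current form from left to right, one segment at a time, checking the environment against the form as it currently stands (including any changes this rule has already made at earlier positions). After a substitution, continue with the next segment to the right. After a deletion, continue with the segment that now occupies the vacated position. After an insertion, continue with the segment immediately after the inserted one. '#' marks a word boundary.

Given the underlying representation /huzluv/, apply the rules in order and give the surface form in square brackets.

[hzlf]

(1) Final Devoicing: [huzluv] → [huzluf]
(2) Syncope: [huzluf] → [hzlf]
(3) Labial Nasal Assimilation: no change — [hzlf]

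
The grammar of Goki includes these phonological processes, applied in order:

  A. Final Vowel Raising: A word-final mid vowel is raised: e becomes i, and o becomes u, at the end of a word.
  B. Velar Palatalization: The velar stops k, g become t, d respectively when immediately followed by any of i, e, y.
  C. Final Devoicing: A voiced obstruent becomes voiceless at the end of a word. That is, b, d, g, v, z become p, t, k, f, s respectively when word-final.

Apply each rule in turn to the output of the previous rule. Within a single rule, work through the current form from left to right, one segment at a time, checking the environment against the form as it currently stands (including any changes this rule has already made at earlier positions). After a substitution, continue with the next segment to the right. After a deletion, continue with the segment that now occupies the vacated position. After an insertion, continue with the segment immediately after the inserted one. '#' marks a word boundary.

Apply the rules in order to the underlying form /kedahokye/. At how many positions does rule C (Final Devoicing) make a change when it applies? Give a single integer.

0

A Final Vowel Raising: [kedahokye] → [kedahokyi]
B Velar Palatalization: [kedahokyi] → [tedahotyi]
C Final Devoicing: no change — [tedahotyi]
Rule C changed 0 position(s).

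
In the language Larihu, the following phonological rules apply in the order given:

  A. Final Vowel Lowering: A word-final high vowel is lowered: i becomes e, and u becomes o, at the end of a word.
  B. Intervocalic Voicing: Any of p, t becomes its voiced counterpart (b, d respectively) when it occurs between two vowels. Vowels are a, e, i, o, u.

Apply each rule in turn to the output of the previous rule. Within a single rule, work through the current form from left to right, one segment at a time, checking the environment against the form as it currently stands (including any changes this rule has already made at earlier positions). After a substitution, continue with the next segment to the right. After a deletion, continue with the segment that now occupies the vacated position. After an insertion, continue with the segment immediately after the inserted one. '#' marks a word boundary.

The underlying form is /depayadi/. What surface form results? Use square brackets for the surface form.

A Final Vowel Lowering: [depayadi] → [depayade]
B Intervocalic Voicing: [depayade] → [debayade]

[debayade]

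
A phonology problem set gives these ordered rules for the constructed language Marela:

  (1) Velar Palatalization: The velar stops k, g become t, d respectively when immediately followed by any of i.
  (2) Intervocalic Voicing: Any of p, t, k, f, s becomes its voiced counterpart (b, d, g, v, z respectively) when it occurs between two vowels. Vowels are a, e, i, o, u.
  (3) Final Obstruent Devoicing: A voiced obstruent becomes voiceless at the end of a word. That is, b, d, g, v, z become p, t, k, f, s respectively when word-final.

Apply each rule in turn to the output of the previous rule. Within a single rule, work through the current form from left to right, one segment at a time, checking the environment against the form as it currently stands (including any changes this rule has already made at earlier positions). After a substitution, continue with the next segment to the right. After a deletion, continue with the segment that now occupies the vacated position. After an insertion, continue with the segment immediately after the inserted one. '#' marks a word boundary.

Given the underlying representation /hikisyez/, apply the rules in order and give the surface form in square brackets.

[hidisyes]

(1) Velar Palatalization: [hikisyez] → [hitisyez]
(2) Intervocalic Voicing: [hitisyez] → [hidisyez]
(3) Final Obstruent Devoicing: [hidisyez] → [hidisyes]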